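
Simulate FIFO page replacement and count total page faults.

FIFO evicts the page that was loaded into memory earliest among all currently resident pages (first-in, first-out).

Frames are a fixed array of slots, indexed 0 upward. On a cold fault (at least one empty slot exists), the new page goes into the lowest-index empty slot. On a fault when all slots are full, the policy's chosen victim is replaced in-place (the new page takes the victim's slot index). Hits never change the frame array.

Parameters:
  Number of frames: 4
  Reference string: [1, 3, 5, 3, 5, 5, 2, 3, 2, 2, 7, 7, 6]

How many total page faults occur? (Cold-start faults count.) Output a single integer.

Answer: 6

Derivation:
Step 0: ref 1 → FAULT, frames=[1,-,-,-]
Step 1: ref 3 → FAULT, frames=[1,3,-,-]
Step 2: ref 5 → FAULT, frames=[1,3,5,-]
Step 3: ref 3 → HIT, frames=[1,3,5,-]
Step 4: ref 5 → HIT, frames=[1,3,5,-]
Step 5: ref 5 → HIT, frames=[1,3,5,-]
Step 6: ref 2 → FAULT, frames=[1,3,5,2]
Step 7: ref 3 → HIT, frames=[1,3,5,2]
Step 8: ref 2 → HIT, frames=[1,3,5,2]
Step 9: ref 2 → HIT, frames=[1,3,5,2]
Step 10: ref 7 → FAULT (evict 1), frames=[7,3,5,2]
Step 11: ref 7 → HIT, frames=[7,3,5,2]
Step 12: ref 6 → FAULT (evict 3), frames=[7,6,5,2]
Total faults: 6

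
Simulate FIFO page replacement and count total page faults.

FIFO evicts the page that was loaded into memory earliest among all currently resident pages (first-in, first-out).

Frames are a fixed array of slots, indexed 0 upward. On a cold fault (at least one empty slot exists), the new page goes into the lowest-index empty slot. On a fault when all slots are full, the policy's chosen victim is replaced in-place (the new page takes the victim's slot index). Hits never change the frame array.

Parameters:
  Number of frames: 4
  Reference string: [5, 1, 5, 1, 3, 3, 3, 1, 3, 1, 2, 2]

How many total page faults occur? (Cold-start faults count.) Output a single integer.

Step 0: ref 5 → FAULT, frames=[5,-,-,-]
Step 1: ref 1 → FAULT, frames=[5,1,-,-]
Step 2: ref 5 → HIT, frames=[5,1,-,-]
Step 3: ref 1 → HIT, frames=[5,1,-,-]
Step 4: ref 3 → FAULT, frames=[5,1,3,-]
Step 5: ref 3 → HIT, frames=[5,1,3,-]
Step 6: ref 3 → HIT, frames=[5,1,3,-]
Step 7: ref 1 → HIT, frames=[5,1,3,-]
Step 8: ref 3 → HIT, frames=[5,1,3,-]
Step 9: ref 1 → HIT, frames=[5,1,3,-]
Step 10: ref 2 → FAULT, frames=[5,1,3,2]
Step 11: ref 2 → HIT, frames=[5,1,3,2]
Total faults: 4

Answer: 4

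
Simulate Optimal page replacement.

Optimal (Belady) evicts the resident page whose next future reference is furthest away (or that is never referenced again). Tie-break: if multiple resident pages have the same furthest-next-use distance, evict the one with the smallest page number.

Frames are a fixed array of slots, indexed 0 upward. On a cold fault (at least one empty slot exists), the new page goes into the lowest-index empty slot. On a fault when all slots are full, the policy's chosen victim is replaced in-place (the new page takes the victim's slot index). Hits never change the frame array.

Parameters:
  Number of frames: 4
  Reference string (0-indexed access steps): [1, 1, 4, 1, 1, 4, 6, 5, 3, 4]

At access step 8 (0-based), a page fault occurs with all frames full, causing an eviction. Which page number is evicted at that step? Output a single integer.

Answer: 1

Derivation:
Step 0: ref 1 -> FAULT, frames=[1,-,-,-]
Step 1: ref 1 -> HIT, frames=[1,-,-,-]
Step 2: ref 4 -> FAULT, frames=[1,4,-,-]
Step 3: ref 1 -> HIT, frames=[1,4,-,-]
Step 4: ref 1 -> HIT, frames=[1,4,-,-]
Step 5: ref 4 -> HIT, frames=[1,4,-,-]
Step 6: ref 6 -> FAULT, frames=[1,4,6,-]
Step 7: ref 5 -> FAULT, frames=[1,4,6,5]
Step 8: ref 3 -> FAULT, evict 1, frames=[3,4,6,5]
At step 8: evicted page 1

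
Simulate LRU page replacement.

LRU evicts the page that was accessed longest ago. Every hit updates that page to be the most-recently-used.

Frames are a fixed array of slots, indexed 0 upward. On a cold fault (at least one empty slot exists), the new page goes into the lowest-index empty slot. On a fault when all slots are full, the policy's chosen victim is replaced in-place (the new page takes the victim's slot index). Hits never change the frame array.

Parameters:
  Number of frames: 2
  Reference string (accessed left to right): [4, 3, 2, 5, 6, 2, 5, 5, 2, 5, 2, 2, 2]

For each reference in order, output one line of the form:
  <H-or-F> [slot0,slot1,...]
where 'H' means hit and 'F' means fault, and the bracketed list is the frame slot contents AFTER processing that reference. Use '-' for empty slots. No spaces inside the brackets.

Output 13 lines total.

F [4,-]
F [4,3]
F [2,3]
F [2,5]
F [6,5]
F [6,2]
F [5,2]
H [5,2]
H [5,2]
H [5,2]
H [5,2]
H [5,2]
H [5,2]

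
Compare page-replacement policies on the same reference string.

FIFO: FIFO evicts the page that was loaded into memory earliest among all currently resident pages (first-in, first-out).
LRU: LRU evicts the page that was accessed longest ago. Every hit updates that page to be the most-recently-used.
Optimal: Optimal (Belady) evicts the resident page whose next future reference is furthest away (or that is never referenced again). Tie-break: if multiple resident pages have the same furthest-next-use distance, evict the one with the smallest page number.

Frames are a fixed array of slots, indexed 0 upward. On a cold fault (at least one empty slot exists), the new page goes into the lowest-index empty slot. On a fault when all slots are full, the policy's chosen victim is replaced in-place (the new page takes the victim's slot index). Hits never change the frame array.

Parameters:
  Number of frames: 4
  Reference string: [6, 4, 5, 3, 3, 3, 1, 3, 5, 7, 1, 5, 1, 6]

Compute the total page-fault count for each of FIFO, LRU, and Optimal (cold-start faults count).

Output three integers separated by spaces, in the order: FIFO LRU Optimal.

Answer: 7 7 6

Derivation:
--- FIFO ---
  step 0: ref 6 -> FAULT, frames=[6,-,-,-] (faults so far: 1)
  step 1: ref 4 -> FAULT, frames=[6,4,-,-] (faults so far: 2)
  step 2: ref 5 -> FAULT, frames=[6,4,5,-] (faults so far: 3)
  step 3: ref 3 -> FAULT, frames=[6,4,5,3] (faults so far: 4)
  step 4: ref 3 -> HIT, frames=[6,4,5,3] (faults so far: 4)
  step 5: ref 3 -> HIT, frames=[6,4,5,3] (faults so far: 4)
  step 6: ref 1 -> FAULT, evict 6, frames=[1,4,5,3] (faults so far: 5)
  step 7: ref 3 -> HIT, frames=[1,4,5,3] (faults so far: 5)
  step 8: ref 5 -> HIT, frames=[1,4,5,3] (faults so far: 5)
  step 9: ref 7 -> FAULT, evict 4, frames=[1,7,5,3] (faults so far: 6)
  step 10: ref 1 -> HIT, frames=[1,7,5,3] (faults so far: 6)
  step 11: ref 5 -> HIT, frames=[1,7,5,3] (faults so far: 6)
  step 12: ref 1 -> HIT, frames=[1,7,5,3] (faults so far: 6)
  step 13: ref 6 -> FAULT, evict 5, frames=[1,7,6,3] (faults so far: 7)
  FIFO total faults: 7
--- LRU ---
  step 0: ref 6 -> FAULT, frames=[6,-,-,-] (faults so far: 1)
  step 1: ref 4 -> FAULT, frames=[6,4,-,-] (faults so far: 2)
  step 2: ref 5 -> FAULT, frames=[6,4,5,-] (faults so far: 3)
  step 3: ref 3 -> FAULT, frames=[6,4,5,3] (faults so far: 4)
  step 4: ref 3 -> HIT, frames=[6,4,5,3] (faults so far: 4)
  step 5: ref 3 -> HIT, frames=[6,4,5,3] (faults so far: 4)
  step 6: ref 1 -> FAULT, evict 6, frames=[1,4,5,3] (faults so far: 5)
  step 7: ref 3 -> HIT, frames=[1,4,5,3] (faults so far: 5)
  step 8: ref 5 -> HIT, frames=[1,4,5,3] (faults so far: 5)
  step 9: ref 7 -> FAULT, evict 4, frames=[1,7,5,3] (faults so far: 6)
  step 10: ref 1 -> HIT, frames=[1,7,5,3] (faults so far: 6)
  step 11: ref 5 -> HIT, frames=[1,7,5,3] (faults so far: 6)
  step 12: ref 1 -> HIT, frames=[1,7,5,3] (faults so far: 6)
  step 13: ref 6 -> FAULT, evict 3, frames=[1,7,5,6] (faults so far: 7)
  LRU total faults: 7
--- Optimal ---
  step 0: ref 6 -> FAULT, frames=[6,-,-,-] (faults so far: 1)
  step 1: ref 4 -> FAULT, frames=[6,4,-,-] (faults so far: 2)
  step 2: ref 5 -> FAULT, frames=[6,4,5,-] (faults so far: 3)
  step 3: ref 3 -> FAULT, frames=[6,4,5,3] (faults so far: 4)
  step 4: ref 3 -> HIT, frames=[6,4,5,3] (faults so far: 4)
  step 5: ref 3 -> HIT, frames=[6,4,5,3] (faults so far: 4)
  step 6: ref 1 -> FAULT, evict 4, frames=[6,1,5,3] (faults so far: 5)
  step 7: ref 3 -> HIT, frames=[6,1,5,3] (faults so far: 5)
  step 8: ref 5 -> HIT, frames=[6,1,5,3] (faults so far: 5)
  step 9: ref 7 -> FAULT, evict 3, frames=[6,1,5,7] (faults so far: 6)
  step 10: ref 1 -> HIT, frames=[6,1,5,7] (faults so far: 6)
  step 11: ref 5 -> HIT, frames=[6,1,5,7] (faults so far: 6)
  step 12: ref 1 -> HIT, frames=[6,1,5,7] (faults so far: 6)
  step 13: ref 6 -> HIT, frames=[6,1,5,7] (faults so far: 6)
  Optimal total faults: 6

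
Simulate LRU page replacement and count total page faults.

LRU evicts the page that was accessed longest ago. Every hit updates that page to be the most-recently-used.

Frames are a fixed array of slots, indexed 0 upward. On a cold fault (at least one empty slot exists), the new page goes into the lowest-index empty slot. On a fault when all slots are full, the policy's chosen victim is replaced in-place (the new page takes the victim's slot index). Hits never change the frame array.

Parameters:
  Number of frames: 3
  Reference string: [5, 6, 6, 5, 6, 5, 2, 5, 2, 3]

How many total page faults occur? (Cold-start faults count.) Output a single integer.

Step 0: ref 5 → FAULT, frames=[5,-,-]
Step 1: ref 6 → FAULT, frames=[5,6,-]
Step 2: ref 6 → HIT, frames=[5,6,-]
Step 3: ref 5 → HIT, frames=[5,6,-]
Step 4: ref 6 → HIT, frames=[5,6,-]
Step 5: ref 5 → HIT, frames=[5,6,-]
Step 6: ref 2 → FAULT, frames=[5,6,2]
Step 7: ref 5 → HIT, frames=[5,6,2]
Step 8: ref 2 → HIT, frames=[5,6,2]
Step 9: ref 3 → FAULT (evict 6), frames=[5,3,2]
Total faults: 4

Answer: 4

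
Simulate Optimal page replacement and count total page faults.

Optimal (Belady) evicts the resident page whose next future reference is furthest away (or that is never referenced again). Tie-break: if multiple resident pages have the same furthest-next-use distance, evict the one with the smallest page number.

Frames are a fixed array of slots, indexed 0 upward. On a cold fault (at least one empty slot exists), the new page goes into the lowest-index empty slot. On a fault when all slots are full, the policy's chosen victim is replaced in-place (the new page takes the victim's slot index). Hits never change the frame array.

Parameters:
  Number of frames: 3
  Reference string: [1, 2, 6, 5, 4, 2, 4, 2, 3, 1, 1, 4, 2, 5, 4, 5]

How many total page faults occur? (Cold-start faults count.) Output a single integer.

Answer: 8

Derivation:
Step 0: ref 1 → FAULT, frames=[1,-,-]
Step 1: ref 2 → FAULT, frames=[1,2,-]
Step 2: ref 6 → FAULT, frames=[1,2,6]
Step 3: ref 5 → FAULT (evict 6), frames=[1,2,5]
Step 4: ref 4 → FAULT (evict 5), frames=[1,2,4]
Step 5: ref 2 → HIT, frames=[1,2,4]
Step 6: ref 4 → HIT, frames=[1,2,4]
Step 7: ref 2 → HIT, frames=[1,2,4]
Step 8: ref 3 → FAULT (evict 2), frames=[1,3,4]
Step 9: ref 1 → HIT, frames=[1,3,4]
Step 10: ref 1 → HIT, frames=[1,3,4]
Step 11: ref 4 → HIT, frames=[1,3,4]
Step 12: ref 2 → FAULT (evict 1), frames=[2,3,4]
Step 13: ref 5 → FAULT (evict 2), frames=[5,3,4]
Step 14: ref 4 → HIT, frames=[5,3,4]
Step 15: ref 5 → HIT, frames=[5,3,4]
Total faults: 8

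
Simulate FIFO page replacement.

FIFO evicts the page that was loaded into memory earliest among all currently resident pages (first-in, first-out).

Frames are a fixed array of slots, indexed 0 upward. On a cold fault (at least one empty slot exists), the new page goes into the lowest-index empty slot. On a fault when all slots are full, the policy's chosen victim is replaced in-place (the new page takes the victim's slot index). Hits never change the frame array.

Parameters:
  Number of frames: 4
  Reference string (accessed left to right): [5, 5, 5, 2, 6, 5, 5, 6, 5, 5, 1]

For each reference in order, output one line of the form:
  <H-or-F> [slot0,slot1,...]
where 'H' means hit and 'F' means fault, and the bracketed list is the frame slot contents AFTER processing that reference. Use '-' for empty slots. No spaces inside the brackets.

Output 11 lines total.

F [5,-,-,-]
H [5,-,-,-]
H [5,-,-,-]
F [5,2,-,-]
F [5,2,6,-]
H [5,2,6,-]
H [5,2,6,-]
H [5,2,6,-]
H [5,2,6,-]
H [5,2,6,-]
F [5,2,6,1]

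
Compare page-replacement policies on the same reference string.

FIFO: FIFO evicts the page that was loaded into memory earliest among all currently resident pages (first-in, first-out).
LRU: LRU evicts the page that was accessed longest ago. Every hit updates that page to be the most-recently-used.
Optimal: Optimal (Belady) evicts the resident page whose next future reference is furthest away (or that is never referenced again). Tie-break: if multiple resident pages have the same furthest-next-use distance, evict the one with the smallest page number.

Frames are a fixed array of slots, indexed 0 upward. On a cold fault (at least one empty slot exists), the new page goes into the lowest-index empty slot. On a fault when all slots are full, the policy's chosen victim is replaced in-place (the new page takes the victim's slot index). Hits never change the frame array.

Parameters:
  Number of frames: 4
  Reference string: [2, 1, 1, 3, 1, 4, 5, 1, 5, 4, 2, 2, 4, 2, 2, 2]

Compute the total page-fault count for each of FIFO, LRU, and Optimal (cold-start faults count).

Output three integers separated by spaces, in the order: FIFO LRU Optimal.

Answer: 6 6 5

Derivation:
--- FIFO ---
  step 0: ref 2 -> FAULT, frames=[2,-,-,-] (faults so far: 1)
  step 1: ref 1 -> FAULT, frames=[2,1,-,-] (faults so far: 2)
  step 2: ref 1 -> HIT, frames=[2,1,-,-] (faults so far: 2)
  step 3: ref 3 -> FAULT, frames=[2,1,3,-] (faults so far: 3)
  step 4: ref 1 -> HIT, frames=[2,1,3,-] (faults so far: 3)
  step 5: ref 4 -> FAULT, frames=[2,1,3,4] (faults so far: 4)
  step 6: ref 5 -> FAULT, evict 2, frames=[5,1,3,4] (faults so far: 5)
  step 7: ref 1 -> HIT, frames=[5,1,3,4] (faults so far: 5)
  step 8: ref 5 -> HIT, frames=[5,1,3,4] (faults so far: 5)
  step 9: ref 4 -> HIT, frames=[5,1,3,4] (faults so far: 5)
  step 10: ref 2 -> FAULT, evict 1, frames=[5,2,3,4] (faults so far: 6)
  step 11: ref 2 -> HIT, frames=[5,2,3,4] (faults so far: 6)
  step 12: ref 4 -> HIT, frames=[5,2,3,4] (faults so far: 6)
  step 13: ref 2 -> HIT, frames=[5,2,3,4] (faults so far: 6)
  step 14: ref 2 -> HIT, frames=[5,2,3,4] (faults so far: 6)
  step 15: ref 2 -> HIT, frames=[5,2,3,4] (faults so far: 6)
  FIFO total faults: 6
--- LRU ---
  step 0: ref 2 -> FAULT, frames=[2,-,-,-] (faults so far: 1)
  step 1: ref 1 -> FAULT, frames=[2,1,-,-] (faults so far: 2)
  step 2: ref 1 -> HIT, frames=[2,1,-,-] (faults so far: 2)
  step 3: ref 3 -> FAULT, frames=[2,1,3,-] (faults so far: 3)
  step 4: ref 1 -> HIT, frames=[2,1,3,-] (faults so far: 3)
  step 5: ref 4 -> FAULT, frames=[2,1,3,4] (faults so far: 4)
  step 6: ref 5 -> FAULT, evict 2, frames=[5,1,3,4] (faults so far: 5)
  step 7: ref 1 -> HIT, frames=[5,1,3,4] (faults so far: 5)
  step 8: ref 5 -> HIT, frames=[5,1,3,4] (faults so far: 5)
  step 9: ref 4 -> HIT, frames=[5,1,3,4] (faults so far: 5)
  step 10: ref 2 -> FAULT, evict 3, frames=[5,1,2,4] (faults so far: 6)
  step 11: ref 2 -> HIT, frames=[5,1,2,4] (faults so far: 6)
  step 12: ref 4 -> HIT, frames=[5,1,2,4] (faults so far: 6)
  step 13: ref 2 -> HIT, frames=[5,1,2,4] (faults so far: 6)
  step 14: ref 2 -> HIT, frames=[5,1,2,4] (faults so far: 6)
  step 15: ref 2 -> HIT, frames=[5,1,2,4] (faults so far: 6)
  LRU total faults: 6
--- Optimal ---
  step 0: ref 2 -> FAULT, frames=[2,-,-,-] (faults so far: 1)
  step 1: ref 1 -> FAULT, frames=[2,1,-,-] (faults so far: 2)
  step 2: ref 1 -> HIT, frames=[2,1,-,-] (faults so far: 2)
  step 3: ref 3 -> FAULT, frames=[2,1,3,-] (faults so far: 3)
  step 4: ref 1 -> HIT, frames=[2,1,3,-] (faults so far: 3)
  step 5: ref 4 -> FAULT, frames=[2,1,3,4] (faults so far: 4)
  step 6: ref 5 -> FAULT, evict 3, frames=[2,1,5,4] (faults so far: 5)
  step 7: ref 1 -> HIT, frames=[2,1,5,4] (faults so far: 5)
  step 8: ref 5 -> HIT, frames=[2,1,5,4] (faults so far: 5)
  step 9: ref 4 -> HIT, frames=[2,1,5,4] (faults so far: 5)
  step 10: ref 2 -> HIT, frames=[2,1,5,4] (faults so far: 5)
  step 11: ref 2 -> HIT, frames=[2,1,5,4] (faults so far: 5)
  step 12: ref 4 -> HIT, frames=[2,1,5,4] (faults so far: 5)
  step 13: ref 2 -> HIT, frames=[2,1,5,4] (faults so far: 5)
  step 14: ref 2 -> HIT, frames=[2,1,5,4] (faults so far: 5)
  step 15: ref 2 -> HIT, frames=[2,1,5,4] (faults so far: 5)
  Optimal total faults: 5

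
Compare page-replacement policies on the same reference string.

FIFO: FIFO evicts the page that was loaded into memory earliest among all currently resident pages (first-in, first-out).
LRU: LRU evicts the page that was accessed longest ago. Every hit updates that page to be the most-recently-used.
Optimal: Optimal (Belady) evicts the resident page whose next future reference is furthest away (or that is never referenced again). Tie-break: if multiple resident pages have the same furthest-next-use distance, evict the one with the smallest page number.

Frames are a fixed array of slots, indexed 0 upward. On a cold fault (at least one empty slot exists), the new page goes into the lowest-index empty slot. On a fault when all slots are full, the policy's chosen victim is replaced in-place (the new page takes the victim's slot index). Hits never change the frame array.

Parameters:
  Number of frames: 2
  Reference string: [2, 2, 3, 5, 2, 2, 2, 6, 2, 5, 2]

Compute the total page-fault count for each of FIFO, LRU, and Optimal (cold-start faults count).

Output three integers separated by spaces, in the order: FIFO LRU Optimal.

--- FIFO ---
  step 0: ref 2 -> FAULT, frames=[2,-] (faults so far: 1)
  step 1: ref 2 -> HIT, frames=[2,-] (faults so far: 1)
  step 2: ref 3 -> FAULT, frames=[2,3] (faults so far: 2)
  step 3: ref 5 -> FAULT, evict 2, frames=[5,3] (faults so far: 3)
  step 4: ref 2 -> FAULT, evict 3, frames=[5,2] (faults so far: 4)
  step 5: ref 2 -> HIT, frames=[5,2] (faults so far: 4)
  step 6: ref 2 -> HIT, frames=[5,2] (faults so far: 4)
  step 7: ref 6 -> FAULT, evict 5, frames=[6,2] (faults so far: 5)
  step 8: ref 2 -> HIT, frames=[6,2] (faults so far: 5)
  step 9: ref 5 -> FAULT, evict 2, frames=[6,5] (faults so far: 6)
  step 10: ref 2 -> FAULT, evict 6, frames=[2,5] (faults so far: 7)
  FIFO total faults: 7
--- LRU ---
  step 0: ref 2 -> FAULT, frames=[2,-] (faults so far: 1)
  step 1: ref 2 -> HIT, frames=[2,-] (faults so far: 1)
  step 2: ref 3 -> FAULT, frames=[2,3] (faults so far: 2)
  step 3: ref 5 -> FAULT, evict 2, frames=[5,3] (faults so far: 3)
  step 4: ref 2 -> FAULT, evict 3, frames=[5,2] (faults so far: 4)
  step 5: ref 2 -> HIT, frames=[5,2] (faults so far: 4)
  step 6: ref 2 -> HIT, frames=[5,2] (faults so far: 4)
  step 7: ref 6 -> FAULT, evict 5, frames=[6,2] (faults so far: 5)
  step 8: ref 2 -> HIT, frames=[6,2] (faults so far: 5)
  step 9: ref 5 -> FAULT, evict 6, frames=[5,2] (faults so far: 6)
  step 10: ref 2 -> HIT, frames=[5,2] (faults so far: 6)
  LRU total faults: 6
--- Optimal ---
  step 0: ref 2 -> FAULT, frames=[2,-] (faults so far: 1)
  step 1: ref 2 -> HIT, frames=[2,-] (faults so far: 1)
  step 2: ref 3 -> FAULT, frames=[2,3] (faults so far: 2)
  step 3: ref 5 -> FAULT, evict 3, frames=[2,5] (faults so far: 3)
  step 4: ref 2 -> HIT, frames=[2,5] (faults so far: 3)
  step 5: ref 2 -> HIT, frames=[2,5] (faults so far: 3)
  step 6: ref 2 -> HIT, frames=[2,5] (faults so far: 3)
  step 7: ref 6 -> FAULT, evict 5, frames=[2,6] (faults so far: 4)
  step 8: ref 2 -> HIT, frames=[2,6] (faults so far: 4)
  step 9: ref 5 -> FAULT, evict 6, frames=[2,5] (faults so far: 5)
  step 10: ref 2 -> HIT, frames=[2,5] (faults so far: 5)
  Optimal total faults: 5

Answer: 7 6 5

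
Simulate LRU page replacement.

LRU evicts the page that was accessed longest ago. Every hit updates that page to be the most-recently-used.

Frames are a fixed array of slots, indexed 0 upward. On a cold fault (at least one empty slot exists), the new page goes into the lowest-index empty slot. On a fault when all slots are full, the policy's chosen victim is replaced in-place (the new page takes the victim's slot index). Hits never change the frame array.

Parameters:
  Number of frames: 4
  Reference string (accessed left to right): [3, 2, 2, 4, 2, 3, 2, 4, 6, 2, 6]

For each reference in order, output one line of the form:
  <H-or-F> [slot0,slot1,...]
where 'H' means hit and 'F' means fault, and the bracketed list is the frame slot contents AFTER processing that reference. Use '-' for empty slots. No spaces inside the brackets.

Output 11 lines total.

F [3,-,-,-]
F [3,2,-,-]
H [3,2,-,-]
F [3,2,4,-]
H [3,2,4,-]
H [3,2,4,-]
H [3,2,4,-]
H [3,2,4,-]
F [3,2,4,6]
H [3,2,4,6]
H [3,2,4,6]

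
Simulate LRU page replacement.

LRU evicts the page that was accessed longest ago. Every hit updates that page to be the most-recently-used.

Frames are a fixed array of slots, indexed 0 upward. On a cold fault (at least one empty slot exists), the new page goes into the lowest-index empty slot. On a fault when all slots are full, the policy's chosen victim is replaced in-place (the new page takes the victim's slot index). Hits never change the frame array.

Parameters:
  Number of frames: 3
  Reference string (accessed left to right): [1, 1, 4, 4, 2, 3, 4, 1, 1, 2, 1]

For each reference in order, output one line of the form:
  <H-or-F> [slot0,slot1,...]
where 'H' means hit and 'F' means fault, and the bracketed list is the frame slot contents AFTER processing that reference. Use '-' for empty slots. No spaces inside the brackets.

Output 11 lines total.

F [1,-,-]
H [1,-,-]
F [1,4,-]
H [1,4,-]
F [1,4,2]
F [3,4,2]
H [3,4,2]
F [3,4,1]
H [3,4,1]
F [2,4,1]
H [2,4,1]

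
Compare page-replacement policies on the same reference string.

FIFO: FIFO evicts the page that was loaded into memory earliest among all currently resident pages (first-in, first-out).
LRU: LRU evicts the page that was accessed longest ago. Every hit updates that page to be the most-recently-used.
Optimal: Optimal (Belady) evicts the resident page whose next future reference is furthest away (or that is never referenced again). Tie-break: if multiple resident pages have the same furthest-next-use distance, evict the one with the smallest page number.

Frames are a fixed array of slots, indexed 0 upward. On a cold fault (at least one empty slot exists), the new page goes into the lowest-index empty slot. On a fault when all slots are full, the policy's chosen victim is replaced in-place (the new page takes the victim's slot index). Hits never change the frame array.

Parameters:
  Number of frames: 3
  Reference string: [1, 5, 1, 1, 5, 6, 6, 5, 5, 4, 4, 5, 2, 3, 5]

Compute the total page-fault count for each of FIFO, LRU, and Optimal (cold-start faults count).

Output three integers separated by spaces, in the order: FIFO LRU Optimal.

--- FIFO ---
  step 0: ref 1 -> FAULT, frames=[1,-,-] (faults so far: 1)
  step 1: ref 5 -> FAULT, frames=[1,5,-] (faults so far: 2)
  step 2: ref 1 -> HIT, frames=[1,5,-] (faults so far: 2)
  step 3: ref 1 -> HIT, frames=[1,5,-] (faults so far: 2)
  step 4: ref 5 -> HIT, frames=[1,5,-] (faults so far: 2)
  step 5: ref 6 -> FAULT, frames=[1,5,6] (faults so far: 3)
  step 6: ref 6 -> HIT, frames=[1,5,6] (faults so far: 3)
  step 7: ref 5 -> HIT, frames=[1,5,6] (faults so far: 3)
  step 8: ref 5 -> HIT, frames=[1,5,6] (faults so far: 3)
  step 9: ref 4 -> FAULT, evict 1, frames=[4,5,6] (faults so far: 4)
  step 10: ref 4 -> HIT, frames=[4,5,6] (faults so far: 4)
  step 11: ref 5 -> HIT, frames=[4,5,6] (faults so far: 4)
  step 12: ref 2 -> FAULT, evict 5, frames=[4,2,6] (faults so far: 5)
  step 13: ref 3 -> FAULT, evict 6, frames=[4,2,3] (faults so far: 6)
  step 14: ref 5 -> FAULT, evict 4, frames=[5,2,3] (faults so far: 7)
  FIFO total faults: 7
--- LRU ---
  step 0: ref 1 -> FAULT, frames=[1,-,-] (faults so far: 1)
  step 1: ref 5 -> FAULT, frames=[1,5,-] (faults so far: 2)
  step 2: ref 1 -> HIT, frames=[1,5,-] (faults so far: 2)
  step 3: ref 1 -> HIT, frames=[1,5,-] (faults so far: 2)
  step 4: ref 5 -> HIT, frames=[1,5,-] (faults so far: 2)
  step 5: ref 6 -> FAULT, frames=[1,5,6] (faults so far: 3)
  step 6: ref 6 -> HIT, frames=[1,5,6] (faults so far: 3)
  step 7: ref 5 -> HIT, frames=[1,5,6] (faults so far: 3)
  step 8: ref 5 -> HIT, frames=[1,5,6] (faults so far: 3)
  step 9: ref 4 -> FAULT, evict 1, frames=[4,5,6] (faults so far: 4)
  step 10: ref 4 -> HIT, frames=[4,5,6] (faults so far: 4)
  step 11: ref 5 -> HIT, frames=[4,5,6] (faults so far: 4)
  step 12: ref 2 -> FAULT, evict 6, frames=[4,5,2] (faults so far: 5)
  step 13: ref 3 -> FAULT, evict 4, frames=[3,5,2] (faults so far: 6)
  step 14: ref 5 -> HIT, frames=[3,5,2] (faults so far: 6)
  LRU total faults: 6
--- Optimal ---
  step 0: ref 1 -> FAULT, frames=[1,-,-] (faults so far: 1)
  step 1: ref 5 -> FAULT, frames=[1,5,-] (faults so far: 2)
  step 2: ref 1 -> HIT, frames=[1,5,-] (faults so far: 2)
  step 3: ref 1 -> HIT, frames=[1,5,-] (faults so far: 2)
  step 4: ref 5 -> HIT, frames=[1,5,-] (faults so far: 2)
  step 5: ref 6 -> FAULT, frames=[1,5,6] (faults so far: 3)
  step 6: ref 6 -> HIT, frames=[1,5,6] (faults so far: 3)
  step 7: ref 5 -> HIT, frames=[1,5,6] (faults so far: 3)
  step 8: ref 5 -> HIT, frames=[1,5,6] (faults so far: 3)
  step 9: ref 4 -> FAULT, evict 1, frames=[4,5,6] (faults so far: 4)
  step 10: ref 4 -> HIT, frames=[4,5,6] (faults so far: 4)
  step 11: ref 5 -> HIT, frames=[4,5,6] (faults so far: 4)
  step 12: ref 2 -> FAULT, evict 4, frames=[2,5,6] (faults so far: 5)
  step 13: ref 3 -> FAULT, evict 2, frames=[3,5,6] (faults so far: 6)
  step 14: ref 5 -> HIT, frames=[3,5,6] (faults so far: 6)
  Optimal total faults: 6

Answer: 7 6 6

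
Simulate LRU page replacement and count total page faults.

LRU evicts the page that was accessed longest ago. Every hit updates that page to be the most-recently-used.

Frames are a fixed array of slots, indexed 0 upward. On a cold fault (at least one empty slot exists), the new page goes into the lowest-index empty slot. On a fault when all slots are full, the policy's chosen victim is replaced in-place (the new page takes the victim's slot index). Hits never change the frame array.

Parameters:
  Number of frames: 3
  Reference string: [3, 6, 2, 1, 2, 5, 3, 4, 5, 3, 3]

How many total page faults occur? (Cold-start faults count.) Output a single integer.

Answer: 7

Derivation:
Step 0: ref 3 → FAULT, frames=[3,-,-]
Step 1: ref 6 → FAULT, frames=[3,6,-]
Step 2: ref 2 → FAULT, frames=[3,6,2]
Step 3: ref 1 → FAULT (evict 3), frames=[1,6,2]
Step 4: ref 2 → HIT, frames=[1,6,2]
Step 5: ref 5 → FAULT (evict 6), frames=[1,5,2]
Step 6: ref 3 → FAULT (evict 1), frames=[3,5,2]
Step 7: ref 4 → FAULT (evict 2), frames=[3,5,4]
Step 8: ref 5 → HIT, frames=[3,5,4]
Step 9: ref 3 → HIT, frames=[3,5,4]
Step 10: ref 3 → HIT, frames=[3,5,4]
Total faults: 7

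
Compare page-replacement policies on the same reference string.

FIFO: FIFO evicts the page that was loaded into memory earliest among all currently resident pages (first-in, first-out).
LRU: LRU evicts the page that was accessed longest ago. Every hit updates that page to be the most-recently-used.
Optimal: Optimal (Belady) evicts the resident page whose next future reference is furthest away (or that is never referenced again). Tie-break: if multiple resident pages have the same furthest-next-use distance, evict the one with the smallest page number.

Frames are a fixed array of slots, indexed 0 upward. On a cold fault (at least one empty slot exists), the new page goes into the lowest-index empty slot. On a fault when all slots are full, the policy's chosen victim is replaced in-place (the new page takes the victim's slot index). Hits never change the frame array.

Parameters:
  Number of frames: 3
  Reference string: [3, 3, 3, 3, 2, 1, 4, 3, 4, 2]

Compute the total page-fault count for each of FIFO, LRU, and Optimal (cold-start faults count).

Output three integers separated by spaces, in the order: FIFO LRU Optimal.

--- FIFO ---
  step 0: ref 3 -> FAULT, frames=[3,-,-] (faults so far: 1)
  step 1: ref 3 -> HIT, frames=[3,-,-] (faults so far: 1)
  step 2: ref 3 -> HIT, frames=[3,-,-] (faults so far: 1)
  step 3: ref 3 -> HIT, frames=[3,-,-] (faults so far: 1)
  step 4: ref 2 -> FAULT, frames=[3,2,-] (faults so far: 2)
  step 5: ref 1 -> FAULT, frames=[3,2,1] (faults so far: 3)
  step 6: ref 4 -> FAULT, evict 3, frames=[4,2,1] (faults so far: 4)
  step 7: ref 3 -> FAULT, evict 2, frames=[4,3,1] (faults so far: 5)
  step 8: ref 4 -> HIT, frames=[4,3,1] (faults so far: 5)
  step 9: ref 2 -> FAULT, evict 1, frames=[4,3,2] (faults so far: 6)
  FIFO total faults: 6
--- LRU ---
  step 0: ref 3 -> FAULT, frames=[3,-,-] (faults so far: 1)
  step 1: ref 3 -> HIT, frames=[3,-,-] (faults so far: 1)
  step 2: ref 3 -> HIT, frames=[3,-,-] (faults so far: 1)
  step 3: ref 3 -> HIT, frames=[3,-,-] (faults so far: 1)
  step 4: ref 2 -> FAULT, frames=[3,2,-] (faults so far: 2)
  step 5: ref 1 -> FAULT, frames=[3,2,1] (faults so far: 3)
  step 6: ref 4 -> FAULT, evict 3, frames=[4,2,1] (faults so far: 4)
  step 7: ref 3 -> FAULT, evict 2, frames=[4,3,1] (faults so far: 5)
  step 8: ref 4 -> HIT, frames=[4,3,1] (faults so far: 5)
  step 9: ref 2 -> FAULT, evict 1, frames=[4,3,2] (faults so far: 6)
  LRU total faults: 6
--- Optimal ---
  step 0: ref 3 -> FAULT, frames=[3,-,-] (faults so far: 1)
  step 1: ref 3 -> HIT, frames=[3,-,-] (faults so far: 1)
  step 2: ref 3 -> HIT, frames=[3,-,-] (faults so far: 1)
  step 3: ref 3 -> HIT, frames=[3,-,-] (faults so far: 1)
  step 4: ref 2 -> FAULT, frames=[3,2,-] (faults so far: 2)
  step 5: ref 1 -> FAULT, frames=[3,2,1] (faults so far: 3)
  step 6: ref 4 -> FAULT, evict 1, frames=[3,2,4] (faults so far: 4)
  step 7: ref 3 -> HIT, frames=[3,2,4] (faults so far: 4)
  step 8: ref 4 -> HIT, frames=[3,2,4] (faults so far: 4)
  step 9: ref 2 -> HIT, frames=[3,2,4] (faults so far: 4)
  Optimal total faults: 4

Answer: 6 6 4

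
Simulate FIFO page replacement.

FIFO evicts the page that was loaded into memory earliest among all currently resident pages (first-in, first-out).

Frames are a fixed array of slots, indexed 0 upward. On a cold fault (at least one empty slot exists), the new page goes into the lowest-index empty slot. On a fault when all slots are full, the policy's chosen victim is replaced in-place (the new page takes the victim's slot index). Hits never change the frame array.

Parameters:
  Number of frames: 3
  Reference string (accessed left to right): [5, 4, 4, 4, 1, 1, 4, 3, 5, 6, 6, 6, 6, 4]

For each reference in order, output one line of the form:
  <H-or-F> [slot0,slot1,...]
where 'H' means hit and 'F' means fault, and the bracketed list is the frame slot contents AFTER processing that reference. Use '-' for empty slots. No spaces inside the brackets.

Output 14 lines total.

F [5,-,-]
F [5,4,-]
H [5,4,-]
H [5,4,-]
F [5,4,1]
H [5,4,1]
H [5,4,1]
F [3,4,1]
F [3,5,1]
F [3,5,6]
H [3,5,6]
H [3,5,6]
H [3,5,6]
F [4,5,6]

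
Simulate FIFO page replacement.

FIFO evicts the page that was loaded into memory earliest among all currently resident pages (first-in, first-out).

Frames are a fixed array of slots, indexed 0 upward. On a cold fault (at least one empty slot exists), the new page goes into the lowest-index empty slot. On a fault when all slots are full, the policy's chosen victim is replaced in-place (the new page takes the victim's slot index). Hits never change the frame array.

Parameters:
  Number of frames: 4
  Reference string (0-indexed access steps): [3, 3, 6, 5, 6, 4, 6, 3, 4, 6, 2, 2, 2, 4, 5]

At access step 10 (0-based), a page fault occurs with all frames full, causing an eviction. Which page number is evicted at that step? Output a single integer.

Answer: 3

Derivation:
Step 0: ref 3 -> FAULT, frames=[3,-,-,-]
Step 1: ref 3 -> HIT, frames=[3,-,-,-]
Step 2: ref 6 -> FAULT, frames=[3,6,-,-]
Step 3: ref 5 -> FAULT, frames=[3,6,5,-]
Step 4: ref 6 -> HIT, frames=[3,6,5,-]
Step 5: ref 4 -> FAULT, frames=[3,6,5,4]
Step 6: ref 6 -> HIT, frames=[3,6,5,4]
Step 7: ref 3 -> HIT, frames=[3,6,5,4]
Step 8: ref 4 -> HIT, frames=[3,6,5,4]
Step 9: ref 6 -> HIT, frames=[3,6,5,4]
Step 10: ref 2 -> FAULT, evict 3, frames=[2,6,5,4]
At step 10: evicted page 3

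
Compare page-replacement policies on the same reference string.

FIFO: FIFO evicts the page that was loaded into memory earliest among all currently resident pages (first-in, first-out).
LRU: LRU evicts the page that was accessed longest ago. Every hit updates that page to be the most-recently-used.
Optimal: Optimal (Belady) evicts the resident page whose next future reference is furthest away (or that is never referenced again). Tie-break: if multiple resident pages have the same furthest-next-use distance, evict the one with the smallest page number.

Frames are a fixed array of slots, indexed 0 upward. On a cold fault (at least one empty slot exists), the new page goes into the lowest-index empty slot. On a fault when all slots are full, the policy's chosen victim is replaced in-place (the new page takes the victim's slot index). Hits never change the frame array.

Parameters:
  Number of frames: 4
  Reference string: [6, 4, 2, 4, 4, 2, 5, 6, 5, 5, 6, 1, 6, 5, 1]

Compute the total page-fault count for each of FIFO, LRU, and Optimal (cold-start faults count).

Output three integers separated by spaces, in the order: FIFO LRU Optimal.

Answer: 6 5 5

Derivation:
--- FIFO ---
  step 0: ref 6 -> FAULT, frames=[6,-,-,-] (faults so far: 1)
  step 1: ref 4 -> FAULT, frames=[6,4,-,-] (faults so far: 2)
  step 2: ref 2 -> FAULT, frames=[6,4,2,-] (faults so far: 3)
  step 3: ref 4 -> HIT, frames=[6,4,2,-] (faults so far: 3)
  step 4: ref 4 -> HIT, frames=[6,4,2,-] (faults so far: 3)
  step 5: ref 2 -> HIT, frames=[6,4,2,-] (faults so far: 3)
  step 6: ref 5 -> FAULT, frames=[6,4,2,5] (faults so far: 4)
  step 7: ref 6 -> HIT, frames=[6,4,2,5] (faults so far: 4)
  step 8: ref 5 -> HIT, frames=[6,4,2,5] (faults so far: 4)
  step 9: ref 5 -> HIT, frames=[6,4,2,5] (faults so far: 4)
  step 10: ref 6 -> HIT, frames=[6,4,2,5] (faults so far: 4)
  step 11: ref 1 -> FAULT, evict 6, frames=[1,4,2,5] (faults so far: 5)
  step 12: ref 6 -> FAULT, evict 4, frames=[1,6,2,5] (faults so far: 6)
  step 13: ref 5 -> HIT, frames=[1,6,2,5] (faults so far: 6)
  step 14: ref 1 -> HIT, frames=[1,6,2,5] (faults so far: 6)
  FIFO total faults: 6
--- LRU ---
  step 0: ref 6 -> FAULT, frames=[6,-,-,-] (faults so far: 1)
  step 1: ref 4 -> FAULT, frames=[6,4,-,-] (faults so far: 2)
  step 2: ref 2 -> FAULT, frames=[6,4,2,-] (faults so far: 3)
  step 3: ref 4 -> HIT, frames=[6,4,2,-] (faults so far: 3)
  step 4: ref 4 -> HIT, frames=[6,4,2,-] (faults so far: 3)
  step 5: ref 2 -> HIT, frames=[6,4,2,-] (faults so far: 3)
  step 6: ref 5 -> FAULT, frames=[6,4,2,5] (faults so far: 4)
  step 7: ref 6 -> HIT, frames=[6,4,2,5] (faults so far: 4)
  step 8: ref 5 -> HIT, frames=[6,4,2,5] (faults so far: 4)
  step 9: ref 5 -> HIT, frames=[6,4,2,5] (faults so far: 4)
  step 10: ref 6 -> HIT, frames=[6,4,2,5] (faults so far: 4)
  step 11: ref 1 -> FAULT, evict 4, frames=[6,1,2,5] (faults so far: 5)
  step 12: ref 6 -> HIT, frames=[6,1,2,5] (faults so far: 5)
  step 13: ref 5 -> HIT, frames=[6,1,2,5] (faults so far: 5)
  step 14: ref 1 -> HIT, frames=[6,1,2,5] (faults so far: 5)
  LRU total faults: 5
--- Optimal ---
  step 0: ref 6 -> FAULT, frames=[6,-,-,-] (faults so far: 1)
  step 1: ref 4 -> FAULT, frames=[6,4,-,-] (faults so far: 2)
  step 2: ref 2 -> FAULT, frames=[6,4,2,-] (faults so far: 3)
  step 3: ref 4 -> HIT, frames=[6,4,2,-] (faults so far: 3)
  step 4: ref 4 -> HIT, frames=[6,4,2,-] (faults so far: 3)
  step 5: ref 2 -> HIT, frames=[6,4,2,-] (faults so far: 3)
  step 6: ref 5 -> FAULT, frames=[6,4,2,5] (faults so far: 4)
  step 7: ref 6 -> HIT, frames=[6,4,2,5] (faults so far: 4)
  step 8: ref 5 -> HIT, frames=[6,4,2,5] (faults so far: 4)
  step 9: ref 5 -> HIT, frames=[6,4,2,5] (faults so far: 4)
  step 10: ref 6 -> HIT, frames=[6,4,2,5] (faults so far: 4)
  step 11: ref 1 -> FAULT, evict 2, frames=[6,4,1,5] (faults so far: 5)
  step 12: ref 6 -> HIT, frames=[6,4,1,5] (faults so far: 5)
  step 13: ref 5 -> HIT, frames=[6,4,1,5] (faults so far: 5)
  step 14: ref 1 -> HIT, frames=[6,4,1,5] (faults so far: 5)
  Optimal total faults: 5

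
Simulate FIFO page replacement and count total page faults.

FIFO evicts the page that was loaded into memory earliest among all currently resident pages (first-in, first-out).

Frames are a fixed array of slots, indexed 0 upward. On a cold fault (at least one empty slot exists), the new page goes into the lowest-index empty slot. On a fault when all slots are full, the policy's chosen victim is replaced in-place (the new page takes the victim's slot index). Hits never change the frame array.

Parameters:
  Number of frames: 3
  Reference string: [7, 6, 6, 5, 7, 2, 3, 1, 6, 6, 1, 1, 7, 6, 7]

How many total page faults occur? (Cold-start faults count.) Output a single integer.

Answer: 8

Derivation:
Step 0: ref 7 → FAULT, frames=[7,-,-]
Step 1: ref 6 → FAULT, frames=[7,6,-]
Step 2: ref 6 → HIT, frames=[7,6,-]
Step 3: ref 5 → FAULT, frames=[7,6,5]
Step 4: ref 7 → HIT, frames=[7,6,5]
Step 5: ref 2 → FAULT (evict 7), frames=[2,6,5]
Step 6: ref 3 → FAULT (evict 6), frames=[2,3,5]
Step 7: ref 1 → FAULT (evict 5), frames=[2,3,1]
Step 8: ref 6 → FAULT (evict 2), frames=[6,3,1]
Step 9: ref 6 → HIT, frames=[6,3,1]
Step 10: ref 1 → HIT, frames=[6,3,1]
Step 11: ref 1 → HIT, frames=[6,3,1]
Step 12: ref 7 → FAULT (evict 3), frames=[6,7,1]
Step 13: ref 6 → HIT, frames=[6,7,1]
Step 14: ref 7 → HIT, frames=[6,7,1]
Total faults: 8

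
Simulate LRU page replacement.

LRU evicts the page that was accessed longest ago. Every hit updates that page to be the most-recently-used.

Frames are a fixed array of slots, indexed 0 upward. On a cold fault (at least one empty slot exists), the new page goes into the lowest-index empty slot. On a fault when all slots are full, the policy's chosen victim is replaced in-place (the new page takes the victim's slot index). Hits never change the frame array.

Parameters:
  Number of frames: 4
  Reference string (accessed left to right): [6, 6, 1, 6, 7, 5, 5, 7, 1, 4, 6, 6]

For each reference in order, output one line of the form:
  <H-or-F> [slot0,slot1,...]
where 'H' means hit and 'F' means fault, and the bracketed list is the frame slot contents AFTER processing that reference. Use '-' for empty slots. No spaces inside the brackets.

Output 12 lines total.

F [6,-,-,-]
H [6,-,-,-]
F [6,1,-,-]
H [6,1,-,-]
F [6,1,7,-]
F [6,1,7,5]
H [6,1,7,5]
H [6,1,7,5]
H [6,1,7,5]
F [4,1,7,5]
F [4,1,7,6]
H [4,1,7,6]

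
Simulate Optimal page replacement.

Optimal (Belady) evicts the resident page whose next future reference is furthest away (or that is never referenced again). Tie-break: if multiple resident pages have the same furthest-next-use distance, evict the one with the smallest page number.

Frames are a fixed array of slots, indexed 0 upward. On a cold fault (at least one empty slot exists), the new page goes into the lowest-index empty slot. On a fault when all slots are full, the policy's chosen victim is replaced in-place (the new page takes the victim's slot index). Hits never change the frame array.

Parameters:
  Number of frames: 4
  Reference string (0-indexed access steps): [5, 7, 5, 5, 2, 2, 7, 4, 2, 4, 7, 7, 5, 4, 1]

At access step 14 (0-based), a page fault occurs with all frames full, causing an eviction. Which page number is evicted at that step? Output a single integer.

Step 0: ref 5 -> FAULT, frames=[5,-,-,-]
Step 1: ref 7 -> FAULT, frames=[5,7,-,-]
Step 2: ref 5 -> HIT, frames=[5,7,-,-]
Step 3: ref 5 -> HIT, frames=[5,7,-,-]
Step 4: ref 2 -> FAULT, frames=[5,7,2,-]
Step 5: ref 2 -> HIT, frames=[5,7,2,-]
Step 6: ref 7 -> HIT, frames=[5,7,2,-]
Step 7: ref 4 -> FAULT, frames=[5,7,2,4]
Step 8: ref 2 -> HIT, frames=[5,7,2,4]
Step 9: ref 4 -> HIT, frames=[5,7,2,4]
Step 10: ref 7 -> HIT, frames=[5,7,2,4]
Step 11: ref 7 -> HIT, frames=[5,7,2,4]
Step 12: ref 5 -> HIT, frames=[5,7,2,4]
Step 13: ref 4 -> HIT, frames=[5,7,2,4]
Step 14: ref 1 -> FAULT, evict 2, frames=[5,7,1,4]
At step 14: evicted page 2

Answer: 2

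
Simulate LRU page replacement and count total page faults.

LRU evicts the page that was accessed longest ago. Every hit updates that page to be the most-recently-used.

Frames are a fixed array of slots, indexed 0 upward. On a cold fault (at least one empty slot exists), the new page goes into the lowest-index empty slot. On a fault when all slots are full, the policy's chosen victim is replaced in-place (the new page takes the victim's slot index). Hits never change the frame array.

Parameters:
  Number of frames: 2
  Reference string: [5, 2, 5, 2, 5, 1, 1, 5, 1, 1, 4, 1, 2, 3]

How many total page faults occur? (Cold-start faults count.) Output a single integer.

Step 0: ref 5 → FAULT, frames=[5,-]
Step 1: ref 2 → FAULT, frames=[5,2]
Step 2: ref 5 → HIT, frames=[5,2]
Step 3: ref 2 → HIT, frames=[5,2]
Step 4: ref 5 → HIT, frames=[5,2]
Step 5: ref 1 → FAULT (evict 2), frames=[5,1]
Step 6: ref 1 → HIT, frames=[5,1]
Step 7: ref 5 → HIT, frames=[5,1]
Step 8: ref 1 → HIT, frames=[5,1]
Step 9: ref 1 → HIT, frames=[5,1]
Step 10: ref 4 → FAULT (evict 5), frames=[4,1]
Step 11: ref 1 → HIT, frames=[4,1]
Step 12: ref 2 → FAULT (evict 4), frames=[2,1]
Step 13: ref 3 → FAULT (evict 1), frames=[2,3]
Total faults: 6

Answer: 6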